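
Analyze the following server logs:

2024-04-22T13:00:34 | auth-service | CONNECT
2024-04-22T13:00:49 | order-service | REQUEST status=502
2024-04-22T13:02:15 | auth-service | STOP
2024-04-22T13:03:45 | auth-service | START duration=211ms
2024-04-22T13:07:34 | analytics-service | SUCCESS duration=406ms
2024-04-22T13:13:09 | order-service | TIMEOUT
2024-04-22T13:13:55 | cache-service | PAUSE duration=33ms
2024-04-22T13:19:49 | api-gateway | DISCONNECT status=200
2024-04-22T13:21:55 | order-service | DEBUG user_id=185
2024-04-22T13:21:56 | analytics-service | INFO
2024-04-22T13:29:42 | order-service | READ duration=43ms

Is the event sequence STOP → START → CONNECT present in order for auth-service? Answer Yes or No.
No

To verify sequence order:

1. Find all events in sequence STOP → START → CONNECT for auth-service
2. Extract their timestamps
3. Check if timestamps are in ascending order
4. Result: No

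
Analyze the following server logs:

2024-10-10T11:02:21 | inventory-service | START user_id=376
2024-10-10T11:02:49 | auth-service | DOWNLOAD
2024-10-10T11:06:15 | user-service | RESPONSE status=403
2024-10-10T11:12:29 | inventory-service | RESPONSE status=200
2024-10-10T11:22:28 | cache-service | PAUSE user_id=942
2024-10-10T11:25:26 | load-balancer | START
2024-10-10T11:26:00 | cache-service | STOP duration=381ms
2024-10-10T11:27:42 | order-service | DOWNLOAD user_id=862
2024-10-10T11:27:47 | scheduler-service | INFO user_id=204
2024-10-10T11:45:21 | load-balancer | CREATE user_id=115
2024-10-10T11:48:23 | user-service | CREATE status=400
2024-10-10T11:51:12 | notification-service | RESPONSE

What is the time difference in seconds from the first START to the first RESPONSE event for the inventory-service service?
608

To find the time between events:

1. Locate the first START event for inventory-service: 2024-10-10T11:02:21
2. Locate the first RESPONSE event for inventory-service: 2024-10-10T11:12:29
3. Calculate the difference: 2024-10-10T11:12:29 - 2024-10-10T11:02:21 = 608 seconds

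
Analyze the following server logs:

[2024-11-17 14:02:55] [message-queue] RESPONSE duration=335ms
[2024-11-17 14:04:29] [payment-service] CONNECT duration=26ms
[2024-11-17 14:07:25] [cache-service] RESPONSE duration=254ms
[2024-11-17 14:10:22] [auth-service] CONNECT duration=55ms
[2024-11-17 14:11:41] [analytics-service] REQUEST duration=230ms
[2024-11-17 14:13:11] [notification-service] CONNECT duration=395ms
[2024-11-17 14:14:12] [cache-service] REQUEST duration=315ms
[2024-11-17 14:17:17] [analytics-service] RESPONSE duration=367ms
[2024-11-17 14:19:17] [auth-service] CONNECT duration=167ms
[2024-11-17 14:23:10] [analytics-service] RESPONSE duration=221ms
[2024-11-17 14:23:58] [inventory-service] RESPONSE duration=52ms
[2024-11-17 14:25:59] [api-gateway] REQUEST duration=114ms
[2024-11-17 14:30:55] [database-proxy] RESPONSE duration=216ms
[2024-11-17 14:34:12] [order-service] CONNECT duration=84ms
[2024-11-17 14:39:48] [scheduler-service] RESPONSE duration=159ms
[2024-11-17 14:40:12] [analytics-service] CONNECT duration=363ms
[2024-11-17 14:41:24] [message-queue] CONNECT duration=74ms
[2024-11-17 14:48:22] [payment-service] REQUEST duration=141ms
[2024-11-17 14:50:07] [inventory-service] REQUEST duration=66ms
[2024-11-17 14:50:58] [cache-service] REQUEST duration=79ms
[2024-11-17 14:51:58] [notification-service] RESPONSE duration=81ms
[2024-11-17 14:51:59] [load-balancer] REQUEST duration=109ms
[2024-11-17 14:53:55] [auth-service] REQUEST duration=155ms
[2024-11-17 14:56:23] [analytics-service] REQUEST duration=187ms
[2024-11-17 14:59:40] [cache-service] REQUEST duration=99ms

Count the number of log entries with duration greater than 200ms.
9

To count timeouts:

1. Threshold: 200ms
2. Extract duration from each log entry
3. Count entries where duration > 200
4. Timeout count: 9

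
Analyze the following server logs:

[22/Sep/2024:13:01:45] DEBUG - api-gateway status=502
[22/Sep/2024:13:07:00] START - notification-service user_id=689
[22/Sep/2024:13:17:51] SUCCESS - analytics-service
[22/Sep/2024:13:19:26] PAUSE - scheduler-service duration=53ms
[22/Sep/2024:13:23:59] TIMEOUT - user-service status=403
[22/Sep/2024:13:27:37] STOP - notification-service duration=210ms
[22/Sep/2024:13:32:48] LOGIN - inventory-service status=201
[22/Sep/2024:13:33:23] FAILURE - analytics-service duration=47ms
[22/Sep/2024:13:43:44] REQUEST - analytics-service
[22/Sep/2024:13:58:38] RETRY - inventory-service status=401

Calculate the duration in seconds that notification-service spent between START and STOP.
1237

To calculate state duration:

1. Find START event for notification-service: 22/Sep/2024:13:07:00
2. Find STOP event for notification-service: 22/Sep/2024:13:27:37
3. Calculate duration: 22/Sep/2024:13:27:37 - 22/Sep/2024:13:07:00 = 1237 seconds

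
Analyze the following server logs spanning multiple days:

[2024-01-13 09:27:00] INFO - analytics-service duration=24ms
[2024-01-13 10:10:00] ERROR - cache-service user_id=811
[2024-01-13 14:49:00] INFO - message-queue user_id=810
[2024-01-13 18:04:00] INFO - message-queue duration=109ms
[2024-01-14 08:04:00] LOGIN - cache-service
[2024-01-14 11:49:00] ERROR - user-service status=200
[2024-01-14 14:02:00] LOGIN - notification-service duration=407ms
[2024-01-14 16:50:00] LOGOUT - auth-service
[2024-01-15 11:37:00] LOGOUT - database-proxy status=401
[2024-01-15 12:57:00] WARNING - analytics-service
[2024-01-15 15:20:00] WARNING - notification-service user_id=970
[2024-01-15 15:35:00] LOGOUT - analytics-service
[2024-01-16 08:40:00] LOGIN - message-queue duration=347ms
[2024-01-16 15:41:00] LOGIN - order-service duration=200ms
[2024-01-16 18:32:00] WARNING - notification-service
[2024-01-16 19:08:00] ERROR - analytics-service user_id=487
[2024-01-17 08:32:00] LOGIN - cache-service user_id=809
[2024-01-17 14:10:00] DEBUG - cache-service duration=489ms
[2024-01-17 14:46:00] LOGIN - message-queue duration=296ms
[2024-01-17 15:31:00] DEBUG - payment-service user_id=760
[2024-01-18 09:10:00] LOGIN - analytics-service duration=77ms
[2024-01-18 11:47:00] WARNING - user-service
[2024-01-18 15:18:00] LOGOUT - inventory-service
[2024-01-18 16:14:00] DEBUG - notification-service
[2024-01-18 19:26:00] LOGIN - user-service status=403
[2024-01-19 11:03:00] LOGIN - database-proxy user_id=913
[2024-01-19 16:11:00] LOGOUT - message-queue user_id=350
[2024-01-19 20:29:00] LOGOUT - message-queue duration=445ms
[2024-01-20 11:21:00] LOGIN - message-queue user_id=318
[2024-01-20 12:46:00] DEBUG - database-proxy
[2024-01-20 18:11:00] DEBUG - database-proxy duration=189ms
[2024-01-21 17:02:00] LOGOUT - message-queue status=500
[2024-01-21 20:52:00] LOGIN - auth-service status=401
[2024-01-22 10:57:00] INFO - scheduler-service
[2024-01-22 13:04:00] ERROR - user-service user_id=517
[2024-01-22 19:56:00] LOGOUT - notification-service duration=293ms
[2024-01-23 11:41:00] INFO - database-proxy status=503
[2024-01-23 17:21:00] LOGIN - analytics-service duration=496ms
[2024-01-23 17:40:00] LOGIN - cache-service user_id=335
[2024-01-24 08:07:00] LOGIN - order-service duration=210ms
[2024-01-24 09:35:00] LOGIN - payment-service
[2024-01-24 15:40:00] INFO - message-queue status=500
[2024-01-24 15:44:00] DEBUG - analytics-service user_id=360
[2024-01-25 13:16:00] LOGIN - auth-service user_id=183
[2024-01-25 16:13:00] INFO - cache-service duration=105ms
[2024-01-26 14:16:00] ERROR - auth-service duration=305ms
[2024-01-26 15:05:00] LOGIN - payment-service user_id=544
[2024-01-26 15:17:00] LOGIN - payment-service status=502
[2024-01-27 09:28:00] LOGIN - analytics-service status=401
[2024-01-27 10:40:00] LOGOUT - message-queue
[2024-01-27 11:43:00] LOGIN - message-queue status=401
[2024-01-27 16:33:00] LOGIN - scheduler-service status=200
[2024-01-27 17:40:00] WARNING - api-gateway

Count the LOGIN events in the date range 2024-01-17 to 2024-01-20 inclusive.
6

To filter by date range:

1. Date range: 2024-01-17 through 2024-01-20, both dates inclusive
2. Filter for LOGIN events whose date falls in this range
3. Count matching events: 6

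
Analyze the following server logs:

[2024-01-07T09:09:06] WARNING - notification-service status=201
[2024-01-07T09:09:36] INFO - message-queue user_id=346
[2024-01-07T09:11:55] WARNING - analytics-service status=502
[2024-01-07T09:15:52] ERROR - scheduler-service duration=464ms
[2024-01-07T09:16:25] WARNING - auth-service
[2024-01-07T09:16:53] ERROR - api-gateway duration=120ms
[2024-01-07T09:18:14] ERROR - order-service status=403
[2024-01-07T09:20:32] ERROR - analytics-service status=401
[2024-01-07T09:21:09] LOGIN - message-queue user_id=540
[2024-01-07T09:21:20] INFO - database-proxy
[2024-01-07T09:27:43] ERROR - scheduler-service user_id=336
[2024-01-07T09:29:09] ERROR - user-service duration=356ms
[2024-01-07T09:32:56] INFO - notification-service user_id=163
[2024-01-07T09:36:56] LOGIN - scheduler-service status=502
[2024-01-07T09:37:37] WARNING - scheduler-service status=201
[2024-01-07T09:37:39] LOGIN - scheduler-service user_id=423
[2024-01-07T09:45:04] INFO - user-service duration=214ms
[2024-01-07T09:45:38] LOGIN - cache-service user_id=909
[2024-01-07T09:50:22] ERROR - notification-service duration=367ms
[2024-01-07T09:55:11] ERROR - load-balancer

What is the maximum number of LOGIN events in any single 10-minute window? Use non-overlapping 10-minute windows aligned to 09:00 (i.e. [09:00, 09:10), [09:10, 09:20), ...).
2

To find the burst window:

1. Divide the log period into non-overlapping 10-minute windows starting at 09:00
2. Count LOGIN events in each window
3. Find the window with maximum count
4. Maximum events in a window: 2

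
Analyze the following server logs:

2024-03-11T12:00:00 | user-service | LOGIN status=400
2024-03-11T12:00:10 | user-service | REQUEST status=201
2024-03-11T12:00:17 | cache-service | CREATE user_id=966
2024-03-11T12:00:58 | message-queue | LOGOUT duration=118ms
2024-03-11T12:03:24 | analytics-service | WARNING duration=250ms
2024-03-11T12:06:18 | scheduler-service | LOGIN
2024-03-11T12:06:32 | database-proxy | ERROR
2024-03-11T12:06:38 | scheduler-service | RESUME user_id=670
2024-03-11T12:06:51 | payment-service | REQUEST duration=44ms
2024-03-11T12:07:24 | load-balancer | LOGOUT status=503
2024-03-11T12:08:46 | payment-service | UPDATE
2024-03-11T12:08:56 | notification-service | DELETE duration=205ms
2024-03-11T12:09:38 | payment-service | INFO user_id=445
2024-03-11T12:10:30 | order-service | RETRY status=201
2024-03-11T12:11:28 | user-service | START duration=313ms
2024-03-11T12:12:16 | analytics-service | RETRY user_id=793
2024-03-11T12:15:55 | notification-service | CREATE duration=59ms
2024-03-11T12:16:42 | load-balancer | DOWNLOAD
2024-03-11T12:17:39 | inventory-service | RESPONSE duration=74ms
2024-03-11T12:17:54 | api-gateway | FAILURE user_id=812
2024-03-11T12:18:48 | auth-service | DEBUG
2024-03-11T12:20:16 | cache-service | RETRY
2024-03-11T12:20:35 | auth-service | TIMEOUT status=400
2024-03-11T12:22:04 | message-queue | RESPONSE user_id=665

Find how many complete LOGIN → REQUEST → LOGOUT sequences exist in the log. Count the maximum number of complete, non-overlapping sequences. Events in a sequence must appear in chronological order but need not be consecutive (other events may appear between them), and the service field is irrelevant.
2

To count sequences:

1. Look for pattern: LOGIN → REQUEST → LOGOUT
2. Greedily scan the log in chronological order, matching each sequence element in turn (ignoring service)
3. Each time the full pattern completes, increment the count and restart matching from the next event
4. Complete non-overlapping sequences found: 2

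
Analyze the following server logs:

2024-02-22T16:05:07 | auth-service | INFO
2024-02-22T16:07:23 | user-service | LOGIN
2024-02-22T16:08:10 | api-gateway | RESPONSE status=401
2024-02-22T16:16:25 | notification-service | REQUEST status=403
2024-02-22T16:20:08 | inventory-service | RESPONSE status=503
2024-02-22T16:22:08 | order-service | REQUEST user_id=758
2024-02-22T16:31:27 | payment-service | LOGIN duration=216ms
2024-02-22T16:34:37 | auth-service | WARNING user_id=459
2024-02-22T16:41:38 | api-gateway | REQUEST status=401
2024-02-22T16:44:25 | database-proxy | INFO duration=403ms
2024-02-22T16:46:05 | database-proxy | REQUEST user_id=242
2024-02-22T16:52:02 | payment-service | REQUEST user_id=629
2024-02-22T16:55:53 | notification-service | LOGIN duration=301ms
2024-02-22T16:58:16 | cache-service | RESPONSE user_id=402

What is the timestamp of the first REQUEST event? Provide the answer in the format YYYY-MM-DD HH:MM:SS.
2024-02-22 16:16:25

To find the first event:

1. Filter for all REQUEST events
2. Sort by timestamp
3. Select the first one
4. Timestamp: 2024-02-22 16:16:25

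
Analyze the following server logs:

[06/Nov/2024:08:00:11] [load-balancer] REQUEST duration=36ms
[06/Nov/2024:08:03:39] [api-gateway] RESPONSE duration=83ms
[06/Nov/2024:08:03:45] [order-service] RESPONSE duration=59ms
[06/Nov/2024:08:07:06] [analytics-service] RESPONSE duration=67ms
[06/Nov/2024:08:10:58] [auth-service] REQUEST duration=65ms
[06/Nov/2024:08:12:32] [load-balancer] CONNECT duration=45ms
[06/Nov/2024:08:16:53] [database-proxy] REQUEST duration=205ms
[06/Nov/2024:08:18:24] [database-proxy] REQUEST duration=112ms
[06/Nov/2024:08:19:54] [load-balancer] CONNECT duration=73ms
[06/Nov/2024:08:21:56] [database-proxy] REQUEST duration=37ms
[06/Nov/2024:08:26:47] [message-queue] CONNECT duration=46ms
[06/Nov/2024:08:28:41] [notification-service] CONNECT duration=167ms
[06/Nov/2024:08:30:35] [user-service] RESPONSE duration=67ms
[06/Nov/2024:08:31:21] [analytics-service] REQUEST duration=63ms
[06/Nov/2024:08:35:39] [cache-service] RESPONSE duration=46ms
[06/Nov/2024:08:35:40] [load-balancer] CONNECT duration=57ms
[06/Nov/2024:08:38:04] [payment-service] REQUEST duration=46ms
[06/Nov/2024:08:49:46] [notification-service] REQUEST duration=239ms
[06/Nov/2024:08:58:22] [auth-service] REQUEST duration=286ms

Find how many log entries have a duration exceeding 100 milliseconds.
5

To count timeouts:

1. Threshold: 100ms
2. Extract duration from each log entry
3. Count entries where duration > 100
4. Timeout count: 5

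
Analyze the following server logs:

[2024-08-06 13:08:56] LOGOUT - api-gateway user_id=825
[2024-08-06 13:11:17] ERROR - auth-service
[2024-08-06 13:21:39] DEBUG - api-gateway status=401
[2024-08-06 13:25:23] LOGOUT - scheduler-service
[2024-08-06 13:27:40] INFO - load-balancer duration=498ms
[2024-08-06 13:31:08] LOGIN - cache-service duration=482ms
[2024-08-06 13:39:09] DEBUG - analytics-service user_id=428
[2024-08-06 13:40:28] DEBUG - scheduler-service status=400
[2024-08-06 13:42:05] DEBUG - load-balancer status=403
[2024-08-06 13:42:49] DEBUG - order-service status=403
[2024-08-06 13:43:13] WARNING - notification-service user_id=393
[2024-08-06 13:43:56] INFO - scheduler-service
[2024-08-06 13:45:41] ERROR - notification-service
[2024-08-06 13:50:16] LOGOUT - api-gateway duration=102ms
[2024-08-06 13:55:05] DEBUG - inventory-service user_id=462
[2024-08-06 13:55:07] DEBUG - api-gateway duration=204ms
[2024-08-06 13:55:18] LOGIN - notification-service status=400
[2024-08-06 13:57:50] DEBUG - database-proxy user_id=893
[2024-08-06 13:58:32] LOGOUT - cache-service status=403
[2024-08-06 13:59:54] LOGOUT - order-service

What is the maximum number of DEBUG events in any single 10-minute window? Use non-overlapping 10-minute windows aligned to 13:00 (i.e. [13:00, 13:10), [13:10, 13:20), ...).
3

To find the burst window:

1. Divide the log period into non-overlapping 10-minute windows starting at 13:00
2. Count DEBUG events in each window
3. Find the window with maximum count
4. Maximum events in a window: 3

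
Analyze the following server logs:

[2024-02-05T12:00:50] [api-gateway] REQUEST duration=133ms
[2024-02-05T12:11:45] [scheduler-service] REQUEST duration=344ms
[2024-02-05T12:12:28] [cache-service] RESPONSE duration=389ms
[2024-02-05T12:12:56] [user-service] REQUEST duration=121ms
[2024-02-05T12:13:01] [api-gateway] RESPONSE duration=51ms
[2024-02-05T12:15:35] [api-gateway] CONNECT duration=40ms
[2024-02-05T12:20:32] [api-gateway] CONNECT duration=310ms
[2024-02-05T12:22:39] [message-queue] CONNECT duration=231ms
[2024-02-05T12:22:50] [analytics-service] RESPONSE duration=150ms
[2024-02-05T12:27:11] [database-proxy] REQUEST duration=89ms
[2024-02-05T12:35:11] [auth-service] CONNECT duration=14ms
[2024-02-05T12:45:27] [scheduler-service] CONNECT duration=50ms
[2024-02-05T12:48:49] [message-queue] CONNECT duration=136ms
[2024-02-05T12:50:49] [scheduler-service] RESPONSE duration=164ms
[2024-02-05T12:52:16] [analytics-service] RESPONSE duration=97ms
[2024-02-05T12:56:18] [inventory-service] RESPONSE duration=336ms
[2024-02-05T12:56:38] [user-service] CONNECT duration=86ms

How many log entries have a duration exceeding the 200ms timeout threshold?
5

To count timeouts:

1. Threshold: 200ms
2. Extract duration from each log entry
3. Count entries where duration > 200
4. Timeout count: 5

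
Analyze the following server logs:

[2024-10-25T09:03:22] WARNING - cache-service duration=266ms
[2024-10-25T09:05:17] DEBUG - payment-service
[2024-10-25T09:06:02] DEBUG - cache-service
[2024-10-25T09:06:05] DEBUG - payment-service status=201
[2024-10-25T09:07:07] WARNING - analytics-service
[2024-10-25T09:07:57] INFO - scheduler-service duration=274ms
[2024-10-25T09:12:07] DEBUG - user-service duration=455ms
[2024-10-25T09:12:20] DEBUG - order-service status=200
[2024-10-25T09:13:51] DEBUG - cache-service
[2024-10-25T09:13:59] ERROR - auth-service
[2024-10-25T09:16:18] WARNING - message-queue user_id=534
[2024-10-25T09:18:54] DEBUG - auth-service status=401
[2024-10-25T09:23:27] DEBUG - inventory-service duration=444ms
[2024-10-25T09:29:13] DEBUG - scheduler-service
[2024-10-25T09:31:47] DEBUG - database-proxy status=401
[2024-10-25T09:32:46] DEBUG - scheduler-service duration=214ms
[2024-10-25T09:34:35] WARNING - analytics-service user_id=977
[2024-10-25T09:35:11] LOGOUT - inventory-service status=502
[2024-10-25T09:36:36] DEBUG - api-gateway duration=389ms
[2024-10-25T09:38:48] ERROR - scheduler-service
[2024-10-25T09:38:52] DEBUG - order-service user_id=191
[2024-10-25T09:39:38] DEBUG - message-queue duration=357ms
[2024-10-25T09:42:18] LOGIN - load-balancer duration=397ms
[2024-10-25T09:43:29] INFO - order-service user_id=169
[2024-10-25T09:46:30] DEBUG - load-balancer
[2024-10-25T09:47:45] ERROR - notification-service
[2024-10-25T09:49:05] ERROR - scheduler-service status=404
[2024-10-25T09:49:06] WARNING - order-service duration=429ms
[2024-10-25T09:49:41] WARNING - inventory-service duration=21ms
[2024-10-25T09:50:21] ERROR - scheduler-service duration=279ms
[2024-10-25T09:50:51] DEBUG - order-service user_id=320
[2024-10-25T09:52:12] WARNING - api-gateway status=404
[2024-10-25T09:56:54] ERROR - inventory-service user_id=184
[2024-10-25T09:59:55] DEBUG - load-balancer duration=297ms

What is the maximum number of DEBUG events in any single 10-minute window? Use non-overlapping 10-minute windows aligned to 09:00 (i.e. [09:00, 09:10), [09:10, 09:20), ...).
5

To find the burst window:

1. Divide the log period into non-overlapping 10-minute windows starting at 09:00
2. Count DEBUG events in each window
3. Find the window with maximum count
4. Maximum events in a window: 5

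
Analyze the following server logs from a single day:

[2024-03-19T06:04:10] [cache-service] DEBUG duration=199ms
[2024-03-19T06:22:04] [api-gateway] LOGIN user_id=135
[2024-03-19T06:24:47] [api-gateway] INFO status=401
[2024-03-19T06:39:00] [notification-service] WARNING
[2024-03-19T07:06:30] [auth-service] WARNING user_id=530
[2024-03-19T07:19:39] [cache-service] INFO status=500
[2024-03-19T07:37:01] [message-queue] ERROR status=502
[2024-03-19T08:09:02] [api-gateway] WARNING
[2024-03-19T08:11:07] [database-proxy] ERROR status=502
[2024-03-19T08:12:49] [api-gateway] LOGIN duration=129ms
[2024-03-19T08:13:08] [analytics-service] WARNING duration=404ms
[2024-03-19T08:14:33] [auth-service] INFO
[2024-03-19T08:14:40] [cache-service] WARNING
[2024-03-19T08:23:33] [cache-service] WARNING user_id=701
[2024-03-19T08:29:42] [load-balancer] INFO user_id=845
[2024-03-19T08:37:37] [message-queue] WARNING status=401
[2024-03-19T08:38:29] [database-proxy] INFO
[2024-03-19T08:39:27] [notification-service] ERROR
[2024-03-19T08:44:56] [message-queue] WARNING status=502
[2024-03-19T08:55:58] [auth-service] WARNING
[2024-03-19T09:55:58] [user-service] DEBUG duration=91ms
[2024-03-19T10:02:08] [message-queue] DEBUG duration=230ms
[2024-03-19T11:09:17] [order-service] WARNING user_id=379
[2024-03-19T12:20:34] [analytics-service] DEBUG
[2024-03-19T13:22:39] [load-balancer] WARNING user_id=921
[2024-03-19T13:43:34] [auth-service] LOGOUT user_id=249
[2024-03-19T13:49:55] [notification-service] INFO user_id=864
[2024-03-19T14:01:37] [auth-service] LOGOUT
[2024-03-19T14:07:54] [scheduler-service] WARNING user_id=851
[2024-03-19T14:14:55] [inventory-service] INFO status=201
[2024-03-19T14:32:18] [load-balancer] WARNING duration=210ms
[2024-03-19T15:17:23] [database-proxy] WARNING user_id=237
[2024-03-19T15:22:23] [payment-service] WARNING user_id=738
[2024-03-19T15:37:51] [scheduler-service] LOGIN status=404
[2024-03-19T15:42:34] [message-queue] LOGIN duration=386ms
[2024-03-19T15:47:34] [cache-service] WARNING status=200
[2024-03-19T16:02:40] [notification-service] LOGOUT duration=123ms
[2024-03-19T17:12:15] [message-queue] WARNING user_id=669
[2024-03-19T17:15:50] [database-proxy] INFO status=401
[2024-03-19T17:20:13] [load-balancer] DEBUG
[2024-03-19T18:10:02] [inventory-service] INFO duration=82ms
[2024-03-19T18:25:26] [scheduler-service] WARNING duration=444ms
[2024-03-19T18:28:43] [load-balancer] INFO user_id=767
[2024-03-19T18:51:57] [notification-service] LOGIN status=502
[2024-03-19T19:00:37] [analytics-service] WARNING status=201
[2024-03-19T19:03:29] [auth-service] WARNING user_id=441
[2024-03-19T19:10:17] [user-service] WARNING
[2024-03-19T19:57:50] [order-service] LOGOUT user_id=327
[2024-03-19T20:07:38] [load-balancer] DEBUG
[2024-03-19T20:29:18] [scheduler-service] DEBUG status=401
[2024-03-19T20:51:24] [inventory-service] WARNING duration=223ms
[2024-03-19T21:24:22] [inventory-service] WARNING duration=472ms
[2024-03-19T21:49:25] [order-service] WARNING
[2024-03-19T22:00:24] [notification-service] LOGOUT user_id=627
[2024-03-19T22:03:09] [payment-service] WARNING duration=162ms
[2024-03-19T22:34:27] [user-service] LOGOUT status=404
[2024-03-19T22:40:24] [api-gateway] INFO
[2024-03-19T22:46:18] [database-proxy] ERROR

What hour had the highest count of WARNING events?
8

To find the peak hour:

1. Group all WARNING events by hour
2. Count events in each hour
3. Find hour with maximum count
4. Peak hour: 8 (with 7 events)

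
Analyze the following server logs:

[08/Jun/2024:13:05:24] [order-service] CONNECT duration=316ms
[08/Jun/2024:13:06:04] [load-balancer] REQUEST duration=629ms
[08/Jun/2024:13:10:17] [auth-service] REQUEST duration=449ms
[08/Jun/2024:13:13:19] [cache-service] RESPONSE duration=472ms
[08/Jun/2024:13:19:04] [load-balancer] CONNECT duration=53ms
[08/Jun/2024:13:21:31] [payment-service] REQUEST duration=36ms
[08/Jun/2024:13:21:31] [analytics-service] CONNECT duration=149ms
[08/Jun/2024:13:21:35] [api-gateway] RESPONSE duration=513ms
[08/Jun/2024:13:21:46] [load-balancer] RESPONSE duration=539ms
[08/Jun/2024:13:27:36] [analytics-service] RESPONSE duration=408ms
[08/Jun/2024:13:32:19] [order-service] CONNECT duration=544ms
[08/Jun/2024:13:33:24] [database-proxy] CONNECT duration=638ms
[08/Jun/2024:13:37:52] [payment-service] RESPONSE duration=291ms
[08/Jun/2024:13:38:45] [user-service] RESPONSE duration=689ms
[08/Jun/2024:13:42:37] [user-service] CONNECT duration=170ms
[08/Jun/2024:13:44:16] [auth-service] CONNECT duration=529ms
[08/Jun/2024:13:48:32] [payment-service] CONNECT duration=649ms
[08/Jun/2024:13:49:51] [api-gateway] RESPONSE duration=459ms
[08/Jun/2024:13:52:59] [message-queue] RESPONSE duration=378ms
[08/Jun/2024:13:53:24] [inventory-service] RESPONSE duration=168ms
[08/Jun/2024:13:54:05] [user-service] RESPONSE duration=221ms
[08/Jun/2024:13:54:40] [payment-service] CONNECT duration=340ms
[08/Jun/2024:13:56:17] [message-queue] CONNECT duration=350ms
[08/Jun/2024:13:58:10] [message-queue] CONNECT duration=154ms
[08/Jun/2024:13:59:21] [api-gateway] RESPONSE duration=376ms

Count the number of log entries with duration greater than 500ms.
8

To count timeouts:

1. Threshold: 500ms
2. Extract duration from each log entry
3. Count entries where duration > 500
4. Timeout count: 8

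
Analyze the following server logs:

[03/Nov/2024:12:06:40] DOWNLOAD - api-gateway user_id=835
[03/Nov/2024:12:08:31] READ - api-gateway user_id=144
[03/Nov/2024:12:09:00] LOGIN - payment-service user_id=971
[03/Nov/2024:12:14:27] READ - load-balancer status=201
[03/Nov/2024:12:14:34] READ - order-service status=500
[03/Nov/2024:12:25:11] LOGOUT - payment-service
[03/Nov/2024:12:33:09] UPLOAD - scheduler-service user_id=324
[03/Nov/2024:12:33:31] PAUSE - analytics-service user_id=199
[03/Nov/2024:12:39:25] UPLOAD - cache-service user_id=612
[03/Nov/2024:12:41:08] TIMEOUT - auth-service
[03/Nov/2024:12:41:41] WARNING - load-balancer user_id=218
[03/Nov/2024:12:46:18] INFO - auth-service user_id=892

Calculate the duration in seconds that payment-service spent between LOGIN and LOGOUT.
971

To calculate state duration:

1. Find LOGIN event for payment-service: 03/Nov/2024:12:09:00
2. Find LOGOUT event for payment-service: 03/Nov/2024:12:25:11
3. Calculate duration: 03/Nov/2024:12:25:11 - 03/Nov/2024:12:09:00 = 971 seconds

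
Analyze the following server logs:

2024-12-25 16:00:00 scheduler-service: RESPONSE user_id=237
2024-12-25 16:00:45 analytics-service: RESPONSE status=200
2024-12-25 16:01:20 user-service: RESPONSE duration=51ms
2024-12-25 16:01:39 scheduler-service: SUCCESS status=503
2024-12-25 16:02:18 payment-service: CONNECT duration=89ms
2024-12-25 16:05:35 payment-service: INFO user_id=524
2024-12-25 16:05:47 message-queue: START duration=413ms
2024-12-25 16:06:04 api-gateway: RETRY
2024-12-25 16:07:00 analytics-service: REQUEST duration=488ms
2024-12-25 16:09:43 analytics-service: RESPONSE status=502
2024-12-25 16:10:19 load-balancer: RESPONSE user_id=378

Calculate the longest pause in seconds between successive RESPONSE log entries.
503

To find the longest gap:

1. Extract all RESPONSE events in chronological order
2. Calculate time differences between consecutive events
3. Find the maximum difference
4. Longest gap: 503 seconds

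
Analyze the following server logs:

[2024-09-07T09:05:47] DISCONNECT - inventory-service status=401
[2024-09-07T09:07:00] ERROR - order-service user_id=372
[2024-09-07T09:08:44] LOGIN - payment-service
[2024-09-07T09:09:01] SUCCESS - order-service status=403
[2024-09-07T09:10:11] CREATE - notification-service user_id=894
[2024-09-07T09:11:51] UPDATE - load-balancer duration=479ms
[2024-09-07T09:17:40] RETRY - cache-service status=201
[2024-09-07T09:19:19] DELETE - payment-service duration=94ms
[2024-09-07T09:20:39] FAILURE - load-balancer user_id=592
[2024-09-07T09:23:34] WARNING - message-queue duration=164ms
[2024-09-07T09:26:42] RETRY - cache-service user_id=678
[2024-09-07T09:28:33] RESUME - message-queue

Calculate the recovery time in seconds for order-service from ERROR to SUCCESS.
121

To calculate recovery time:

1. Find ERROR event for order-service: 2024-09-07T09:07:00
2. Find next SUCCESS event for order-service: 2024-09-07T09:09:01
3. Recovery time: 2024-09-07T09:09:01 - 2024-09-07T09:07:00 = 121 seconds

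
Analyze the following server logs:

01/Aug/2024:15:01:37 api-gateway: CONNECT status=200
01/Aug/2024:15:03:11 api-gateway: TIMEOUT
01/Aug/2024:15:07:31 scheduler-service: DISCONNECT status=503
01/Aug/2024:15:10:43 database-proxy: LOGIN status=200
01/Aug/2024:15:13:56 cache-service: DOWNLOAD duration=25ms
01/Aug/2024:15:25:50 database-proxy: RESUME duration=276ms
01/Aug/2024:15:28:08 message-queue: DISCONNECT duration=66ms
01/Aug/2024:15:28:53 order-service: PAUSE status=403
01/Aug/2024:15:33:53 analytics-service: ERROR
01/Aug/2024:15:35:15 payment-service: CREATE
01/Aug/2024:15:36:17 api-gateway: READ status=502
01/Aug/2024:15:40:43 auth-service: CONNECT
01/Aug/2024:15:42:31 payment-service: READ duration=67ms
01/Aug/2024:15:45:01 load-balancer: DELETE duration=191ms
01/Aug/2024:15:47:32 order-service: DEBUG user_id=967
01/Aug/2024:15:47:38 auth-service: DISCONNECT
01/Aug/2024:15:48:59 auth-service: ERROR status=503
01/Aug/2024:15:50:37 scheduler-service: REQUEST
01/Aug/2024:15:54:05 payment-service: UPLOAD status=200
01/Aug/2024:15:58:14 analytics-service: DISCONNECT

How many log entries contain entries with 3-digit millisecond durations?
2

To find matching entries:

1. Pattern to match: entries with 3-digit millisecond durations
2. Scan each log entry for the pattern
3. Count matches: 2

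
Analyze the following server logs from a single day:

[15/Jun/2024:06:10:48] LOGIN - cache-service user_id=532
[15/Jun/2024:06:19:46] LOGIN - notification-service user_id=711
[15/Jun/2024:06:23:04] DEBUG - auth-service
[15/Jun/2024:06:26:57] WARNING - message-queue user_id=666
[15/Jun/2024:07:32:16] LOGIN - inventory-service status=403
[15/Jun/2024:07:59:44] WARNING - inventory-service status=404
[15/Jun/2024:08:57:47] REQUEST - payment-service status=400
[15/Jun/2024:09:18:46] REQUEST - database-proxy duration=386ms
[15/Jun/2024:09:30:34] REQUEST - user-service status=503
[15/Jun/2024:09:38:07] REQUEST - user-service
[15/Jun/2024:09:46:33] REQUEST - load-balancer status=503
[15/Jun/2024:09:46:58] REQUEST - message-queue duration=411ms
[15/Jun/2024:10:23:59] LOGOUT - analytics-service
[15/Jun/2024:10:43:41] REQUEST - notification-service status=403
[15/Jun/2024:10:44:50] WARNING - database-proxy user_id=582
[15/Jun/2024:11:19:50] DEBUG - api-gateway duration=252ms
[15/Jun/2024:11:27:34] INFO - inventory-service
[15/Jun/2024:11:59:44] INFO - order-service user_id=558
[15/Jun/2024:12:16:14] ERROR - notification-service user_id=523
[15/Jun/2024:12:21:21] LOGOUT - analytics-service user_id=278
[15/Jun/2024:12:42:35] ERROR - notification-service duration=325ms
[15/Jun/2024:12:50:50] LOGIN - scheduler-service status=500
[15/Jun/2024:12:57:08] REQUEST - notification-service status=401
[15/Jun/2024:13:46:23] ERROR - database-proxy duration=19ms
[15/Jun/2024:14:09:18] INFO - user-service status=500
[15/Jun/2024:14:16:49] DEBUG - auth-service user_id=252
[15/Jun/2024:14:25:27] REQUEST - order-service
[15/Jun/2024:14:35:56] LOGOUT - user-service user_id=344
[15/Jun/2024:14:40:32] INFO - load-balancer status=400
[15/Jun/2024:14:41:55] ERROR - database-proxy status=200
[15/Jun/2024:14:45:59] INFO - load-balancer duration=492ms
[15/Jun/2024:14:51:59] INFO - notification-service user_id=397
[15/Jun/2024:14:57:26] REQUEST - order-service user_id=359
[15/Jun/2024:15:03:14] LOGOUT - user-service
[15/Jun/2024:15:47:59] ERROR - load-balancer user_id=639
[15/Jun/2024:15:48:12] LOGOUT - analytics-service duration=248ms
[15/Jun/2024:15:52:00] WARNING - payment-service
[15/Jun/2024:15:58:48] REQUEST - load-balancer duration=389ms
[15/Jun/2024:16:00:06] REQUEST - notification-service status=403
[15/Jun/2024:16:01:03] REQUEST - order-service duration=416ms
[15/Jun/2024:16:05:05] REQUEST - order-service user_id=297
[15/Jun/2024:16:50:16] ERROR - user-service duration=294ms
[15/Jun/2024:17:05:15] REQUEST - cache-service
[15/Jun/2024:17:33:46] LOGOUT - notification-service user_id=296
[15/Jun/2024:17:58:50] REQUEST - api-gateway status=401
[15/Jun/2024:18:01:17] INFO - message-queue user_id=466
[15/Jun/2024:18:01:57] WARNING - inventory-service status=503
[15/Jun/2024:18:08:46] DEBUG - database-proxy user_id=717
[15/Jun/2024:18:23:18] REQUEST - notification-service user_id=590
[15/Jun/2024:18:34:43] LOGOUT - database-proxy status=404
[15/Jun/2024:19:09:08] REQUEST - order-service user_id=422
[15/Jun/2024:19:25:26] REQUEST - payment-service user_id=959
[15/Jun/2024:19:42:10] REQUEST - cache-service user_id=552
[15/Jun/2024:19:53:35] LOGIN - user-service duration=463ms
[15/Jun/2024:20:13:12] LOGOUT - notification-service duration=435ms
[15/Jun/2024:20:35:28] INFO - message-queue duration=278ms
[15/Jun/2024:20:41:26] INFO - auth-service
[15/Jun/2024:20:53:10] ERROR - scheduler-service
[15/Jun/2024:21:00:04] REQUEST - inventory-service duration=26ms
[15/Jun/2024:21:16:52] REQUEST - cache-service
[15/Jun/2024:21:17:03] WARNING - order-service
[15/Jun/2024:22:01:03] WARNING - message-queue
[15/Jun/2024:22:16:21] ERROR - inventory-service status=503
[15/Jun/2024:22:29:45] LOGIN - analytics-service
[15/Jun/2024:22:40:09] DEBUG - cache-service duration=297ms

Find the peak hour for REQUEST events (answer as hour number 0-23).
9

To find the peak hour:

1. Group all REQUEST events by hour
2. Count events in each hour
3. Find hour with maximum count
4. Peak hour: 9 (with 5 events)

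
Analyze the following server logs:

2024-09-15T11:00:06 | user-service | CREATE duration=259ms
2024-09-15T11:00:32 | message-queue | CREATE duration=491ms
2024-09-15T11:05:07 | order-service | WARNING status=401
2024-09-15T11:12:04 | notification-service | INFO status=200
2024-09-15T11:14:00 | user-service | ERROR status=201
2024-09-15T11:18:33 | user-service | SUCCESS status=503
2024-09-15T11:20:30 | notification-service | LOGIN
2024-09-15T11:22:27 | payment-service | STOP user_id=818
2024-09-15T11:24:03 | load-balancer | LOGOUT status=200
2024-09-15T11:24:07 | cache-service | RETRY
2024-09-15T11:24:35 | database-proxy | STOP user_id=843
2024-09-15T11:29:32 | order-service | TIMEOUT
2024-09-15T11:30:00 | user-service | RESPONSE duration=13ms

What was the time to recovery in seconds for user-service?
273

To calculate recovery time:

1. Find ERROR event for user-service: 2024-09-15T11:14:00
2. Find next SUCCESS event for user-service: 2024-09-15T11:18:33
3. Recovery time: 2024-09-15T11:18:33 - 2024-09-15T11:14:00 = 273 seconds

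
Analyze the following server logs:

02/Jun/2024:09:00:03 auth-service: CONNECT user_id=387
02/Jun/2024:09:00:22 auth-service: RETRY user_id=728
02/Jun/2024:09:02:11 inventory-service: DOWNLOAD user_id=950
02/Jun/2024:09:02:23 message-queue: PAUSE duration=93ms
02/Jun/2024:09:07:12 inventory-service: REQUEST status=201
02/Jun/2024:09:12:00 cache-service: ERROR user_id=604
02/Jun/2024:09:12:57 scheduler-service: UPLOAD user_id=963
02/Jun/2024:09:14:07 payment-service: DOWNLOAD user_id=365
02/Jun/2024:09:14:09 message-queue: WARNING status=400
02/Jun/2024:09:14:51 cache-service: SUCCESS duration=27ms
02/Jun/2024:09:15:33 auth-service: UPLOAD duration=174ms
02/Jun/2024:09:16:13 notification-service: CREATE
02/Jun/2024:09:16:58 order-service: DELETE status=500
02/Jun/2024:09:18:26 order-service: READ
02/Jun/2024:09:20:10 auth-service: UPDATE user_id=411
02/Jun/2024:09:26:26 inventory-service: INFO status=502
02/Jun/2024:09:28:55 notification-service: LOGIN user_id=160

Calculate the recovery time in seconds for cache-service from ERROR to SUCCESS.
171

To calculate recovery time:

1. Find ERROR event for cache-service: 02/Jun/2024:09:12:00
2. Find next SUCCESS event for cache-service: 02/Jun/2024:09:14:51
3. Recovery time: 02/Jun/2024:09:14:51 - 02/Jun/2024:09:12:00 = 171 seconds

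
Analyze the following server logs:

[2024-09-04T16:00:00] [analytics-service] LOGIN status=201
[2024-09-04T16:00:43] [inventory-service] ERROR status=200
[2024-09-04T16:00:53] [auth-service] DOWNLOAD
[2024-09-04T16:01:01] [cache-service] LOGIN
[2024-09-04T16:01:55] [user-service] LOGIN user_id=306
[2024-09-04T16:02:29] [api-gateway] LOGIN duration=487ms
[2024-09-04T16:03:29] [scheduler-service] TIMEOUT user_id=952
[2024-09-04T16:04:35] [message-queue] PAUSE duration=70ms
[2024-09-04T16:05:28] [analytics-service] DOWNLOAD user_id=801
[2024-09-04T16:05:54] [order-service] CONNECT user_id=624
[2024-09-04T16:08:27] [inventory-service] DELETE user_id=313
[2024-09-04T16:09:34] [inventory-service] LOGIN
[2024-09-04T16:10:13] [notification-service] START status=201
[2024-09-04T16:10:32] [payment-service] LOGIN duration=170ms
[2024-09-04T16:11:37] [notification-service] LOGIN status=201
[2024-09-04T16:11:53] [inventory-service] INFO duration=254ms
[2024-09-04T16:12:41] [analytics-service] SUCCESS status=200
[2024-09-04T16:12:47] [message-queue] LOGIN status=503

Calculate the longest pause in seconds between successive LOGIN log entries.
425

To find the longest gap:

1. Extract all LOGIN events in chronological order
2. Calculate time differences between consecutive events
3. Find the maximum difference
4. Longest gap: 425 seconds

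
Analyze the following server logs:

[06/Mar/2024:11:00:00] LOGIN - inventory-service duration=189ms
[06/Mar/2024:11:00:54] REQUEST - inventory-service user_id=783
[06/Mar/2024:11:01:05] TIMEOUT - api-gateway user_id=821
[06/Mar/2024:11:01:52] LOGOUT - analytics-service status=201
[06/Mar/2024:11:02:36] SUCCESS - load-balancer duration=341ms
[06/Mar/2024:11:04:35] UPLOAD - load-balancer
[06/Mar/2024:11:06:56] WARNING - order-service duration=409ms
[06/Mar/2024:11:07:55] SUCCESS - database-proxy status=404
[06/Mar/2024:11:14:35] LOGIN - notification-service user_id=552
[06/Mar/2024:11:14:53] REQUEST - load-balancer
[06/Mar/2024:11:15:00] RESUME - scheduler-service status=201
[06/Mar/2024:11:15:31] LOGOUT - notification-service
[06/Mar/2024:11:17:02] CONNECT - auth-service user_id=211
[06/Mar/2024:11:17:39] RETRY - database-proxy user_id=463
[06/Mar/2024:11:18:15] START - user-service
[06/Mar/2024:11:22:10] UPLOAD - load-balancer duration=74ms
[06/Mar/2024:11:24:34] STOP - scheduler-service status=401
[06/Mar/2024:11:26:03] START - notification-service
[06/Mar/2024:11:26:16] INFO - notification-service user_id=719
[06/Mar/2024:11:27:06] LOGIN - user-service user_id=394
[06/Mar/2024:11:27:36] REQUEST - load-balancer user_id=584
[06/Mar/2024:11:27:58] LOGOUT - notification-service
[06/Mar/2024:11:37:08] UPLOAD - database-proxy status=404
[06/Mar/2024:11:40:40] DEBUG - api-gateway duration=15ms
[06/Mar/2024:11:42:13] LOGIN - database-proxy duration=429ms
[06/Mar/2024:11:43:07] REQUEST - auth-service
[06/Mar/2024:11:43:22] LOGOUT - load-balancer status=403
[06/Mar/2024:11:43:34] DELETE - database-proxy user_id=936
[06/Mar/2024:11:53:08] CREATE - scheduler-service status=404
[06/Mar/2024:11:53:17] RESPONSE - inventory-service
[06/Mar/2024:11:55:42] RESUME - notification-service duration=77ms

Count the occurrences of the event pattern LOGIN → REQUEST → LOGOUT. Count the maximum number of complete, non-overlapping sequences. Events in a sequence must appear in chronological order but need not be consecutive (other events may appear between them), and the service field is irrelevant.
4

To count sequences:

1. Look for pattern: LOGIN → REQUEST → LOGOUT
2. Greedily scan the log in chronological order, matching each sequence element in turn (ignoring service)
3. Each time the full pattern completes, increment the count and restart matching from the next event
4. Complete non-overlapping sequences found: 4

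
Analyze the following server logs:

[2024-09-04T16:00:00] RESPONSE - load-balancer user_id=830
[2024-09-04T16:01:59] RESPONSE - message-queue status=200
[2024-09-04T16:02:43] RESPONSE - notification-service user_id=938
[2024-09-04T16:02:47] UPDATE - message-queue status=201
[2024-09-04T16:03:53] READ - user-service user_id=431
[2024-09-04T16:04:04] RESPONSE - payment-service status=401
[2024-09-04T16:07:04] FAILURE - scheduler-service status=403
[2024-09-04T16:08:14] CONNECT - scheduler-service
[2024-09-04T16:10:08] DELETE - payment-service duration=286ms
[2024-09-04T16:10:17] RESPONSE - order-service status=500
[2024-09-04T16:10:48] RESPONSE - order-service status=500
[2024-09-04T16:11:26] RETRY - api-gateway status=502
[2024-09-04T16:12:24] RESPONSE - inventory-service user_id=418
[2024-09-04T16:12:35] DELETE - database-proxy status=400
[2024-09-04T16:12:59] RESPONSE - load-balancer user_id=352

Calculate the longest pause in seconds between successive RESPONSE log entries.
373

To find the longest gap:

1. Extract all RESPONSE events in chronological order
2. Calculate time differences between consecutive events
3. Find the maximum difference
4. Longest gap: 373 seconds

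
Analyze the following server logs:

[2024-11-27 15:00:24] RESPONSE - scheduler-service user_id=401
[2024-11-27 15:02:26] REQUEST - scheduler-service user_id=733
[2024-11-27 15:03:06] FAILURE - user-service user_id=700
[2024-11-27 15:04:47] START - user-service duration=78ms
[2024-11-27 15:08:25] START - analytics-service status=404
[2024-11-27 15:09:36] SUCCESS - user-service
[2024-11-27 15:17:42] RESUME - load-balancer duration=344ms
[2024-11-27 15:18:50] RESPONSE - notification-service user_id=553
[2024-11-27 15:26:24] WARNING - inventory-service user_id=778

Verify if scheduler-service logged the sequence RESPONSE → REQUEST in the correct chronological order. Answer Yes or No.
Yes

To verify sequence order:

1. Find all events in sequence RESPONSE → REQUEST for scheduler-service
2. Extract their timestamps
3. Check if timestamps are in ascending order
4. Result: Yes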